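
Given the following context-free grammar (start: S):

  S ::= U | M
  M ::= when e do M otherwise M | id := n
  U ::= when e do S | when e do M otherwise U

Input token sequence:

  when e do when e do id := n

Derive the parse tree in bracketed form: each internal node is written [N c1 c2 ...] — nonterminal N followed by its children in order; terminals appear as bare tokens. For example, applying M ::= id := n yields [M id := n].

[S [U when e do [S [U when e do [S [M id := n]]]]]]

S
U
when e do S
when e do U
when e do when e do S
when e do when e do M
when e do when e do id := n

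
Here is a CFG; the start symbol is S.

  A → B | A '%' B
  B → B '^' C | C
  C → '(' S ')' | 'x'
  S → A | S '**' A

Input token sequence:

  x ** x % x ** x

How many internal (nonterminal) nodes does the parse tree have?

[S [S [S [A [B [C x]]]] ** [A [A [B [C x]]] % [B [C x]]]] ** [A [B [C x]]]]

15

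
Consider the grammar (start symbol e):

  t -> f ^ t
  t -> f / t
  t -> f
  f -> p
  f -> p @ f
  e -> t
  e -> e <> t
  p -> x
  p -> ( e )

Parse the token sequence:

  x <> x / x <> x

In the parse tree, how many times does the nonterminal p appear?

4

[e [e [e [t [f [p x]]]] <> [t [f [p x]] / [t [f [p x]]]]] <> [t [f [p x]]]]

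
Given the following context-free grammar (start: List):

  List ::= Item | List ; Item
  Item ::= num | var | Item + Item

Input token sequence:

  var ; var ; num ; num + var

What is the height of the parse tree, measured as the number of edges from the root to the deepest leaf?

[List [List [List [List [Item var]] ; [Item var]] ; [Item num]] ; [Item [Item num] + [Item var]]]

5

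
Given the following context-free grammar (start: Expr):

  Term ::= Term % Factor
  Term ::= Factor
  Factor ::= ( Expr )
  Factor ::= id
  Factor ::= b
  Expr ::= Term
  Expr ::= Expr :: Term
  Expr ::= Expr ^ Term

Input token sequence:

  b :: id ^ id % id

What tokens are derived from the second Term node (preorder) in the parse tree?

id

[Expr [Expr [Expr [Term [Factor b]]] :: [Term [Factor id]]] ^ [Term [Term [Factor id]] % [Factor id]]]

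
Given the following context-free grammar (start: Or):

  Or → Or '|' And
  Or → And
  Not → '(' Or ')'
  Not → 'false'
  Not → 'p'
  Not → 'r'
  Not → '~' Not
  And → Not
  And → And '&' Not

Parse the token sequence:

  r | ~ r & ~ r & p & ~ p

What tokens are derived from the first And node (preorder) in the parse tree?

[Or [Or [And [Not r]]] | [And [And [And [And [Not ~ [Not r]]] & [Not ~ [Not r]]] & [Not p]] & [Not ~ [Not p]]]]

r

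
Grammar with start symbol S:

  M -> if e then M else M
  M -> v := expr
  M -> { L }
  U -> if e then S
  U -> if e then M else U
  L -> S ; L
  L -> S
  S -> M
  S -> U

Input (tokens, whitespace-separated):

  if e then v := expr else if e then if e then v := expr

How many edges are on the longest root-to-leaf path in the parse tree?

[S [U if e then [M v := expr] else [U if e then [S [U if e then [S [M v := expr]]]]]]]

7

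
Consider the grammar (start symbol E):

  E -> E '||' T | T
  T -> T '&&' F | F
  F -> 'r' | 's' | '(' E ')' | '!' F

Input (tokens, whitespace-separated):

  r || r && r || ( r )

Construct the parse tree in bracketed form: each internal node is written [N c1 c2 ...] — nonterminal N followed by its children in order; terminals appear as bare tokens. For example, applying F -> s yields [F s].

[E [E [E [T [F r]]] || [T [T [F r]] && [F r]]] || [T [F ( [E [T [F r]]] )]]]

E
E || T
E || T || T
T || T || T
F || T || T
r || T || T
r || T && F || T
r || F && F || T
r || r && F || T
r || r && r || T
r || r && r || F
r || r && r || ( E )
r || r && r || ( T )
r || r && r || ( F )
r || r && r || ( r )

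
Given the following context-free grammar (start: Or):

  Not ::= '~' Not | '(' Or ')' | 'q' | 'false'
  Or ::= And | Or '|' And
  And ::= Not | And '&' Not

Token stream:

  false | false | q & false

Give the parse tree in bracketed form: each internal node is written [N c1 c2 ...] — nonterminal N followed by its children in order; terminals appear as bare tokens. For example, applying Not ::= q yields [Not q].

Or
Or | And
Or | And | And
And | And | And
Not | And | And
false | And | And
false | Not | And
false | false | And
false | false | And & Not
false | false | Not & Not
false | false | q & Not
false | false | q & false

[Or [Or [Or [And [Not false]]] | [And [Not false]]] | [And [And [Not q]] & [Not false]]]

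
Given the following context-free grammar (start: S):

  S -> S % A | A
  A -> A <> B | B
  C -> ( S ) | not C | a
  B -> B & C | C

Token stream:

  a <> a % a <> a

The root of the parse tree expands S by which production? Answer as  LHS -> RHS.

[S [S [A [A [B [C a]]] <> [B [C a]]]] % [A [A [B [C a]]] <> [B [C a]]]]

S -> S % A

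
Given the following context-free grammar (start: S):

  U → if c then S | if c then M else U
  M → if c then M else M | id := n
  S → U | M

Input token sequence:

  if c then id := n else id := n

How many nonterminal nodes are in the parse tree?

4

[S [M if c then [M id := n] else [M id := n]]]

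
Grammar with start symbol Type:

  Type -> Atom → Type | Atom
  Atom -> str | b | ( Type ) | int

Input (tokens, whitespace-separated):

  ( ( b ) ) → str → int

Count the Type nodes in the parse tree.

[Type [Atom ( [Type [Atom ( [Type [Atom b]] )]] )] → [Type [Atom str] → [Type [Atom int]]]]

5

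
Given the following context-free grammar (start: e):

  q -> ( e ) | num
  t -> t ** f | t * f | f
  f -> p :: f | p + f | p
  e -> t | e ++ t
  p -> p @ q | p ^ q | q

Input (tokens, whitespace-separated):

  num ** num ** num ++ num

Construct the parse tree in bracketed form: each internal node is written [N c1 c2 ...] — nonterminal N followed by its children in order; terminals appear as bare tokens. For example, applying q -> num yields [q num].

[e [e [t [t [t [f [p [q num]]]] ** [f [p [q num]]]] ** [f [p [q num]]]]] ++ [t [f [p [q num]]]]]

e
e ++ t
t ++ t
t ** f ++ t
t ** f ** f ++ t
f ** f ** f ++ t
p ** f ** f ++ t
q ** f ** f ++ t
num ** f ** f ++ t
num ** p ** f ++ t
num ** q ** f ++ t
num ** num ** f ++ t
num ** num ** p ++ t
num ** num ** q ++ t
num ** num ** num ++ t
num ** num ** num ++ f
num ** num ** num ++ p
num ** num ** num ++ q
num ** num ** num ++ num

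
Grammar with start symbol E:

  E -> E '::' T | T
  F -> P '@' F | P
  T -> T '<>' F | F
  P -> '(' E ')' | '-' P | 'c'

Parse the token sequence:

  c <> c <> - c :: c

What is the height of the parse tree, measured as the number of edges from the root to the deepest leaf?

7

[E [E [T [T [T [F [P c]]] <> [F [P c]]] <> [F [P - [P c]]]]] :: [T [F [P c]]]]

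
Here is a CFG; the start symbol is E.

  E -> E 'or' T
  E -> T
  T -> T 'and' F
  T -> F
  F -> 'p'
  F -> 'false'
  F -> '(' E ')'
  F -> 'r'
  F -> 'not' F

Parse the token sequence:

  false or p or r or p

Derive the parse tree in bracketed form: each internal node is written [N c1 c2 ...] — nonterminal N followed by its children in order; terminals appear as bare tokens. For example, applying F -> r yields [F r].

[E [E [E [E [T [F false]]] or [T [F p]]] or [T [F r]]] or [T [F p]]]

E
E or T
E or T or T
E or T or T or T
T or T or T or T
F or T or T or T
false or T or T or T
false or F or T or T
false or p or T or T
false or p or F or T
false or p or r or T
false or p or r or F
false or p or r or p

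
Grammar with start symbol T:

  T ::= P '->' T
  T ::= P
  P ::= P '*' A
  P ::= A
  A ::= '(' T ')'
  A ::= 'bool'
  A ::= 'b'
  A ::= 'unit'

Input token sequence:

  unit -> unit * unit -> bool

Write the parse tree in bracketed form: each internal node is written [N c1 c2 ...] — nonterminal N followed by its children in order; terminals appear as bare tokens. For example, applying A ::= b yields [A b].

[T [P [A unit]] -> [T [P [P [A unit]] * [A unit]] -> [T [P [A bool]]]]]

T
P -> T
A -> T
unit -> T
unit -> P -> T
unit -> P * A -> T
unit -> A * A -> T
unit -> unit * A -> T
unit -> unit * unit -> T
unit -> unit * unit -> P
unit -> unit * unit -> A
unit -> unit * unit -> bool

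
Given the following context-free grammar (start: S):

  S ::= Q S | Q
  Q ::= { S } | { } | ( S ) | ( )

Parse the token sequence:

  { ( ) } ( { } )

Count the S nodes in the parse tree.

[S [Q { [S [Q ( )]] }] [S [Q ( [S [Q { }]] )]]]

4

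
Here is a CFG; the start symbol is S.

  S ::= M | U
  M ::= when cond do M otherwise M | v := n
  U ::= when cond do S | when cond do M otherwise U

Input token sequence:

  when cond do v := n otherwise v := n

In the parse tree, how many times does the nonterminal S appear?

[S [M when cond do [M v := n] otherwise [M v := n]]]

1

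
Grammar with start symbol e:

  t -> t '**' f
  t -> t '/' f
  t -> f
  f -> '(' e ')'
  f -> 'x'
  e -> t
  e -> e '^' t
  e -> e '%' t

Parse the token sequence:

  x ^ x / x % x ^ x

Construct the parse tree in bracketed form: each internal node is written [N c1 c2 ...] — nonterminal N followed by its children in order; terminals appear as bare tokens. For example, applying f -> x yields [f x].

[e [e [e [e [t [f x]]] ^ [t [t [f x]] / [f x]]] % [t [f x]]] ^ [t [f x]]]

e
e ^ t
e % t ^ t
e ^ t % t ^ t
t ^ t % t ^ t
f ^ t % t ^ t
x ^ t % t ^ t
x ^ t / f % t ^ t
x ^ f / f % t ^ t
x ^ x / f % t ^ t
x ^ x / x % t ^ t
x ^ x / x % f ^ t
x ^ x / x % x ^ t
x ^ x / x % x ^ f
x ^ x / x % x ^ x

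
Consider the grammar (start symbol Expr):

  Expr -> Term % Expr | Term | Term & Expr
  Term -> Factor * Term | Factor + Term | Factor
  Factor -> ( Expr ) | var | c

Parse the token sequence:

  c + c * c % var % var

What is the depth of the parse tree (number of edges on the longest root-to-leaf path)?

5

[Expr [Term [Factor c] + [Term [Factor c] * [Term [Factor c]]]] % [Expr [Term [Factor var]] % [Expr [Term [Factor var]]]]]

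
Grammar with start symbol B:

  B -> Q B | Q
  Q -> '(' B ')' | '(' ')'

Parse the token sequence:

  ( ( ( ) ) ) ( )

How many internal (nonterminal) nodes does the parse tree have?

8

[B [Q ( [B [Q ( [B [Q ( )]] )]] )] [B [Q ( )]]]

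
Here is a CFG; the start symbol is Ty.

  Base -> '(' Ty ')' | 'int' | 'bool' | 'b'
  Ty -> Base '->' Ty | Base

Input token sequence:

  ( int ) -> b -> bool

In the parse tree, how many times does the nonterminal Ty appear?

[Ty [Base ( [Ty [Base int]] )] -> [Ty [Base b] -> [Ty [Base bool]]]]

4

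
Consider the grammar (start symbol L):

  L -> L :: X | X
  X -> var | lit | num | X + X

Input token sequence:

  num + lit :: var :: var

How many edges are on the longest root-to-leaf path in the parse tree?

5

[L [L [L [X [X num] + [X lit]]] :: [X var]] :: [X var]]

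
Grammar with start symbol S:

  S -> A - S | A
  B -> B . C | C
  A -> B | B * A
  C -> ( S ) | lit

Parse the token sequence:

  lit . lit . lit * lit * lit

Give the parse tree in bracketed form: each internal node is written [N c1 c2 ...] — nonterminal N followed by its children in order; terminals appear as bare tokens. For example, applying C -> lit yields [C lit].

S
A
B * A
B . C * A
B . C . C * A
C . C . C * A
lit . C . C * A
lit . lit . C * A
lit . lit . lit * A
lit . lit . lit * B * A
lit . lit . lit * C * A
lit . lit . lit * lit * A
lit . lit . lit * lit * B
lit . lit . lit * lit * C
lit . lit . lit * lit * lit

[S [A [B [B [B [C lit]] . [C lit]] . [C lit]] * [A [B [C lit]] * [A [B [C lit]]]]]]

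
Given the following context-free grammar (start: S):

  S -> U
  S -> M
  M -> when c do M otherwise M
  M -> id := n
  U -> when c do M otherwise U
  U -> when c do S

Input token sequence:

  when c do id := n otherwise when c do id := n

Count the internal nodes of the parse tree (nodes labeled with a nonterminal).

[S [U when c do [M id := n] otherwise [U when c do [S [M id := n]]]]]

6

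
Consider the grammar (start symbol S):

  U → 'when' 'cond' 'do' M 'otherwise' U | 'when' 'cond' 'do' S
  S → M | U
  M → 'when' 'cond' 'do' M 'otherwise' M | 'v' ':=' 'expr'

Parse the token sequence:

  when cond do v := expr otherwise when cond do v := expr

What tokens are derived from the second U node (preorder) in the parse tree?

when cond do v := expr

[S [U when cond do [M v := expr] otherwise [U when cond do [S [M v := expr]]]]]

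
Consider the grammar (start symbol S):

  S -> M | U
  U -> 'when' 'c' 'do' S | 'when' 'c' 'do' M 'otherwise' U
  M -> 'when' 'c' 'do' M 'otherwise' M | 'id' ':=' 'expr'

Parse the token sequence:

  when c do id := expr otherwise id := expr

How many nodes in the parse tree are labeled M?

3

[S [M when c do [M id := expr] otherwise [M id := expr]]]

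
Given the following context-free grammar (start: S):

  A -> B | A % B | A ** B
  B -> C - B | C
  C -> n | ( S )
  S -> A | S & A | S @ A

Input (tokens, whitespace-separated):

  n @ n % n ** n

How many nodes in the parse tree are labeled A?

4

[S [S [A [B [C n]]]] @ [A [A [A [B [C n]]] % [B [C n]]] ** [B [C n]]]]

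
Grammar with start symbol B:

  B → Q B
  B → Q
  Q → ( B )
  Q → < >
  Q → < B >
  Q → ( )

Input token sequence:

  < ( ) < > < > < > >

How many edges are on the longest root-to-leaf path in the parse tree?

[B [Q < [B [Q ( )] [B [Q < >] [B [Q < >] [B [Q < >]]]]] >]]

7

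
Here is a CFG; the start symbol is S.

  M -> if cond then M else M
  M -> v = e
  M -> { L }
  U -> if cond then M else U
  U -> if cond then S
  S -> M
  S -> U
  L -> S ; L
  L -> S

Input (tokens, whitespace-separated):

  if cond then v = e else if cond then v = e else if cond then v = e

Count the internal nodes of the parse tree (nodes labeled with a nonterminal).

8

[S [U if cond then [M v = e] else [U if cond then [M v = e] else [U if cond then [S [M v = e]]]]]]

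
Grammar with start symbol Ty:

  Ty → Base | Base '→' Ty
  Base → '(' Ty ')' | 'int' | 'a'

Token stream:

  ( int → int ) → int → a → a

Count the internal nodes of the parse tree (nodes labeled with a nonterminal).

[Ty [Base ( [Ty [Base int] → [Ty [Base int]]] )] → [Ty [Base int] → [Ty [Base a] → [Ty [Base a]]]]]

12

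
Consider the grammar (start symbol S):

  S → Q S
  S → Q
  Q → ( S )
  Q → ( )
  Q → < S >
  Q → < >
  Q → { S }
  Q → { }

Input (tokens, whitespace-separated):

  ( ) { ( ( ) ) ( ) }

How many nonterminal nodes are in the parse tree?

10

[S [Q ( )] [S [Q { [S [Q ( [S [Q ( )]] )] [S [Q ( )]]] }]]]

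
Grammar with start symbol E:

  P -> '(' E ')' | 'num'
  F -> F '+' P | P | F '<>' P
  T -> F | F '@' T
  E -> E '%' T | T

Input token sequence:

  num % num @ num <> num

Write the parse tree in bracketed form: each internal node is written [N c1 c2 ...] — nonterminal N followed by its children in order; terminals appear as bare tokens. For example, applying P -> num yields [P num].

[E [E [T [F [P num]]]] % [T [F [P num]] @ [T [F [F [P num]] <> [P num]]]]]

E
E % T
T % T
F % T
P % T
num % T
num % F @ T
num % P @ T
num % num @ T
num % num @ F
num % num @ F <> P
num % num @ P <> P
num % num @ num <> P
num % num @ num <> num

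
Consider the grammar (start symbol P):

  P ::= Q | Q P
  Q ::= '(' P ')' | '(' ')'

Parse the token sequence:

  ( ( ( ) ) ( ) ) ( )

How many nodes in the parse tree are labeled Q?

[P [Q ( [P [Q ( [P [Q ( )]] )] [P [Q ( )]]] )] [P [Q ( )]]]

5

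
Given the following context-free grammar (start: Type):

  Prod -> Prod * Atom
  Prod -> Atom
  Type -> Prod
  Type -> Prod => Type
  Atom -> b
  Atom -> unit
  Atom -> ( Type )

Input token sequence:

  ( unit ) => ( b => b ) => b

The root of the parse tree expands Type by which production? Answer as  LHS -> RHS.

Type -> Prod => Type

[Type [Prod [Atom ( [Type [Prod [Atom unit]]] )]] => [Type [Prod [Atom ( [Type [Prod [Atom b]] => [Type [Prod [Atom b]]]] )]] => [Type [Prod [Atom b]]]]]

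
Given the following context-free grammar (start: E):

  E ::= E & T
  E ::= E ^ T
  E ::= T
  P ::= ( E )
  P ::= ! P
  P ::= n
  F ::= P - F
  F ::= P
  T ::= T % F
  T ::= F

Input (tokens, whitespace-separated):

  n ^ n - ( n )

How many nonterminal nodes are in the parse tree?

14

[E [E [T [F [P n]]]] ^ [T [F [P n] - [F [P ( [E [T [F [P n]]]] )]]]]]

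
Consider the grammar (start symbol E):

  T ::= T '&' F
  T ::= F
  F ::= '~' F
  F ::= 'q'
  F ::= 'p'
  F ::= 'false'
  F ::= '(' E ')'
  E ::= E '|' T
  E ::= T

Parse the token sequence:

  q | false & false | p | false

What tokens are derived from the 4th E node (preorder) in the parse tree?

q

[E [E [E [E [T [F q]]] | [T [T [F false]] & [F false]]] | [T [F p]]] | [T [F false]]]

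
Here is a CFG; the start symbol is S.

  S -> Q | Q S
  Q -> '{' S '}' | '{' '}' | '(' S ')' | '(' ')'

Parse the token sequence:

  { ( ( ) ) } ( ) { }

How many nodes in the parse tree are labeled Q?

[S [Q { [S [Q ( [S [Q ( )]] )]] }] [S [Q ( )] [S [Q { }]]]]

5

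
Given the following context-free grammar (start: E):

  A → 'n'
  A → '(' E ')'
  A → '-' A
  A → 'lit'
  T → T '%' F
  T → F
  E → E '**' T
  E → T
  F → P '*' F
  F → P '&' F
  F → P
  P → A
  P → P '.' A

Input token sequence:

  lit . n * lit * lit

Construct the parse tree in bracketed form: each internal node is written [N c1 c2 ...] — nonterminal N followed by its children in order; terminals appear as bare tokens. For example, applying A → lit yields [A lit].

E
T
F
P * F
P . A * F
A . A * F
lit . A * F
lit . n * F
lit . n * P * F
lit . n * A * F
lit . n * lit * F
lit . n * lit * P
lit . n * lit * A
lit . n * lit * lit

[E [T [F [P [P [A lit]] . [A n]] * [F [P [A lit]] * [F [P [A lit]]]]]]]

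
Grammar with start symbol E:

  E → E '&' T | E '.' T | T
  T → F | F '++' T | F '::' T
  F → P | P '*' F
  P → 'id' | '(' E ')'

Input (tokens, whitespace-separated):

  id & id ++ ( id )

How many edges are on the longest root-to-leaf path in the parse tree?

[E [E [T [F [P id]]]] & [T [F [P id]] ++ [T [F [P ( [E [T [F [P id]]]] )]]]]]

9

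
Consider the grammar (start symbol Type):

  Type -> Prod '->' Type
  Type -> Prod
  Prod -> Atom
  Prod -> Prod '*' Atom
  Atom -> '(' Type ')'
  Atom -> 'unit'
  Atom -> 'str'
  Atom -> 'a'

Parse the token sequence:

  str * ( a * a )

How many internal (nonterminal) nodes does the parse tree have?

10

[Type [Prod [Prod [Atom str]] * [Atom ( [Type [Prod [Prod [Atom a]] * [Atom a]]] )]]]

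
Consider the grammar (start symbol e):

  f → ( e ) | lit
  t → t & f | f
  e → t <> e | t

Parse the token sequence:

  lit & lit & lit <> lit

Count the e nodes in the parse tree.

2

[e [t [t [t [f lit]] & [f lit]] & [f lit]] <> [e [t [f lit]]]]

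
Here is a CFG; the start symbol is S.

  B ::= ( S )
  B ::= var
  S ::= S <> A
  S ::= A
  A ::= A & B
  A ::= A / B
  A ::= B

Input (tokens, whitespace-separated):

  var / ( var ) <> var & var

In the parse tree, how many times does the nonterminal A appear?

5

[S [S [A [A [B var]] / [B ( [S [A [B var]]] )]]] <> [A [A [B var]] & [B var]]]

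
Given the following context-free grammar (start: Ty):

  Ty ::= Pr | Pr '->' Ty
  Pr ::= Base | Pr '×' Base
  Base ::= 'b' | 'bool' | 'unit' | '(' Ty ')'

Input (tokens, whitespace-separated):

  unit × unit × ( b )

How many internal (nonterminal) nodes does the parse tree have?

[Ty [Pr [Pr [Pr [Base unit]] × [Base unit]] × [Base ( [Ty [Pr [Base b]]] )]]]

10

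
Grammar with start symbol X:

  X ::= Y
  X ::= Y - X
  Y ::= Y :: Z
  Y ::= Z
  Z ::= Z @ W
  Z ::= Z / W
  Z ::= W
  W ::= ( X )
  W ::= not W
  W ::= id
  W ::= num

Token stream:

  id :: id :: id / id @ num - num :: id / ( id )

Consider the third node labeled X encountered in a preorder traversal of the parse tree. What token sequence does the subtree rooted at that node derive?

[X [Y [Y [Y [Z [W id]]] :: [Z [W id]]] :: [Z [Z [Z [W id]] / [W id]] @ [W num]]] - [X [Y [Y [Z [W num]]] :: [Z [Z [W id]] / [W ( [X [Y [Z [W id]]]] )]]]]]

id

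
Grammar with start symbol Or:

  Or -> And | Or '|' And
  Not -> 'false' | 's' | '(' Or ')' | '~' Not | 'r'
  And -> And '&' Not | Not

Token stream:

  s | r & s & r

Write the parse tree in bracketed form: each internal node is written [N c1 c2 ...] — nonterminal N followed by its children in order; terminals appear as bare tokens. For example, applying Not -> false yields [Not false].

[Or [Or [And [Not s]]] | [And [And [And [Not r]] & [Not s]] & [Not r]]]

Or
Or | And
And | And
Not | And
s | And
s | And & Not
s | And & Not & Not
s | Not & Not & Not
s | r & Not & Not
s | r & s & Not
s | r & s & r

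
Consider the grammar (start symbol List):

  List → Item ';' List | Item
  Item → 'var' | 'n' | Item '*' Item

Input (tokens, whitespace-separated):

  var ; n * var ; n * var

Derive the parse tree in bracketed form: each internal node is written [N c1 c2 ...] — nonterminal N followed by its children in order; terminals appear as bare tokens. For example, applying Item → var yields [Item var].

[List [Item var] ; [List [Item [Item n] * [Item var]] ; [List [Item [Item n] * [Item var]]]]]

List
Item ; List
var ; List
var ; Item ; List
var ; Item * Item ; List
var ; n * Item ; List
var ; n * var ; List
var ; n * var ; Item
var ; n * var ; Item * Item
var ; n * var ; n * Item
var ; n * var ; n * var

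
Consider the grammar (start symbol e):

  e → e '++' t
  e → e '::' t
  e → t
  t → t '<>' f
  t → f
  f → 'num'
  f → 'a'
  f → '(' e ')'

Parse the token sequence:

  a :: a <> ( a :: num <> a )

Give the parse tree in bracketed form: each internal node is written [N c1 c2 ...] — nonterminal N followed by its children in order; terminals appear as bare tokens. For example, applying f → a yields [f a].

e
e :: t
t :: t
f :: t
a :: t
a :: t <> f
a :: f <> f
a :: a <> f
a :: a <> ( e )
a :: a <> ( e :: t )
a :: a <> ( t :: t )
a :: a <> ( f :: t )
a :: a <> ( a :: t )
a :: a <> ( a :: t <> f )
a :: a <> ( a :: f <> f )
a :: a <> ( a :: num <> f )
a :: a <> ( a :: num <> a )

[e [e [t [f a]]] :: [t [t [f a]] <> [f ( [e [e [t [f a]]] :: [t [t [f num]] <> [f a]]] )]]]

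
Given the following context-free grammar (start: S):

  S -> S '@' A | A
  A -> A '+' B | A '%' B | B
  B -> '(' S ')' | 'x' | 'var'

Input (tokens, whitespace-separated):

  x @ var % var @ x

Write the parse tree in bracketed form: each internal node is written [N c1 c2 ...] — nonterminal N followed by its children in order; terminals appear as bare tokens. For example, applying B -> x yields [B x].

S
S @ A
S @ A @ A
A @ A @ A
B @ A @ A
x @ A @ A
x @ A % B @ A
x @ B % B @ A
x @ var % B @ A
x @ var % var @ A
x @ var % var @ B
x @ var % var @ x

[S [S [S [A [B x]]] @ [A [A [B var]] % [B var]]] @ [A [B x]]]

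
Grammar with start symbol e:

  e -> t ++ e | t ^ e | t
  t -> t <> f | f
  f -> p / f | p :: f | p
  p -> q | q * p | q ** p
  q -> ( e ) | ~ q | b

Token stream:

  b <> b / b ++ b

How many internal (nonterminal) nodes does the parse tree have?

17

[e [t [t [f [p [q b]]]] <> [f [p [q b]] / [f [p [q b]]]]] ++ [e [t [f [p [q b]]]]]]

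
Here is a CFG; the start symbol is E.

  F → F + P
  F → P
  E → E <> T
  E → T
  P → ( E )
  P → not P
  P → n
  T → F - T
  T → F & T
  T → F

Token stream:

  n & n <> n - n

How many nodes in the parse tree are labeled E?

[E [E [T [F [P n]] & [T [F [P n]]]]] <> [T [F [P n]] - [T [F [P n]]]]]

2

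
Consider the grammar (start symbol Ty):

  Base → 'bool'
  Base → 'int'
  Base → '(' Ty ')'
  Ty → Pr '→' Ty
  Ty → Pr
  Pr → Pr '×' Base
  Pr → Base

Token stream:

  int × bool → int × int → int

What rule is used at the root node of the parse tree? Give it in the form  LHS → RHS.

[Ty [Pr [Pr [Base int]] × [Base bool]] → [Ty [Pr [Pr [Base int]] × [Base int]] → [Ty [Pr [Base int]]]]]

Ty → Pr '→' Ty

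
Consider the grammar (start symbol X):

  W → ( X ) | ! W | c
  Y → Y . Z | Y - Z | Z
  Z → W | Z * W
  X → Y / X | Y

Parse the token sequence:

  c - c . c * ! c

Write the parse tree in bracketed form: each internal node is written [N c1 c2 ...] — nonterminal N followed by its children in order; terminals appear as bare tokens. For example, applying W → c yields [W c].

[X [Y [Y [Y [Z [W c]]] - [Z [W c]]] . [Z [Z [W c]] * [W ! [W c]]]]]

X
Y
Y . Z
Y - Z . Z
Z - Z . Z
W - Z . Z
c - Z . Z
c - W . Z
c - c . Z
c - c . Z * W
c - c . W * W
c - c . c * W
c - c . c * ! W
c - c . c * ! c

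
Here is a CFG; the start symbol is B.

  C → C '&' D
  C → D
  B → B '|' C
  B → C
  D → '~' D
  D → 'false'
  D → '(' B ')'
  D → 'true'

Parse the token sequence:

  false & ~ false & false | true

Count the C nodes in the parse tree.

[B [B [C [C [C [D false]] & [D ~ [D false]]] & [D false]]] | [C [D true]]]

4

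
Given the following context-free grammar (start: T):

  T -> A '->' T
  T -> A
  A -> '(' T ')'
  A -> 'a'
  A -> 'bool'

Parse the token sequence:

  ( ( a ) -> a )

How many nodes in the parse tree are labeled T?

4

[T [A ( [T [A ( [T [A a]] )] -> [T [A a]]] )]]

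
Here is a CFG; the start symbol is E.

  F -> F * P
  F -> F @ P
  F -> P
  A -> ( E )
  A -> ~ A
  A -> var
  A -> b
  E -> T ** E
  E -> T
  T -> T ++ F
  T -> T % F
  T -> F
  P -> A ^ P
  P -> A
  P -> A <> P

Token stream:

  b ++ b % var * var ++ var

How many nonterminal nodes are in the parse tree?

20

[E [T [T [T [T [F [P [A b]]]] ++ [F [P [A b]]]] % [F [F [P [A var]]] * [P [A var]]]] ++ [F [P [A var]]]]]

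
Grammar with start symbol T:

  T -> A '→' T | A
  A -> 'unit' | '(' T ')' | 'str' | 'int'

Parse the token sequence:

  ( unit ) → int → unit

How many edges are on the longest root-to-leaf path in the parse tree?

4

[T [A ( [T [A unit]] )] → [T [A int] → [T [A unit]]]]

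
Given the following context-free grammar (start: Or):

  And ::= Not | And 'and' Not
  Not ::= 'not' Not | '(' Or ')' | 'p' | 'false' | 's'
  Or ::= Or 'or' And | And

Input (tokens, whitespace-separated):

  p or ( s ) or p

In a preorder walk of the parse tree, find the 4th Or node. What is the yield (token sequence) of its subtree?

[Or [Or [Or [And [Not p]]] or [And [Not ( [Or [And [Not s]]] )]]] or [And [Not p]]]

s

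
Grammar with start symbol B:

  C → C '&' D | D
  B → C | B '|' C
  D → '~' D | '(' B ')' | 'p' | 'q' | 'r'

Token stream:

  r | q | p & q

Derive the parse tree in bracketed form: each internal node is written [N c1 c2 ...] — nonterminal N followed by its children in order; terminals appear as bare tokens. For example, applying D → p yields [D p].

[B [B [B [C [D r]]] | [C [D q]]] | [C [C [D p]] & [D q]]]

B
B | C
B | C | C
C | C | C
D | C | C
r | C | C
r | D | C
r | q | C
r | q | C & D
r | q | D & D
r | q | p & D
r | q | p & q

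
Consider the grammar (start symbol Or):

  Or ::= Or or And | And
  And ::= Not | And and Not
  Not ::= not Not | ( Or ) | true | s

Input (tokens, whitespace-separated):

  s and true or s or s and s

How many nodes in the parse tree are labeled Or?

[Or [Or [Or [And [And [Not s]] and [Not true]]] or [And [Not s]]] or [And [And [Not s]] and [Not s]]]

3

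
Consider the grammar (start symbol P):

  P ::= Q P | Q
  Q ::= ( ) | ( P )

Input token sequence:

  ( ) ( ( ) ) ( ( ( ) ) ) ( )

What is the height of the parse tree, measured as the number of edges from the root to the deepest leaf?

8

[P [Q ( )] [P [Q ( [P [Q ( )]] )] [P [Q ( [P [Q ( [P [Q ( )]] )]] )] [P [Q ( )]]]]]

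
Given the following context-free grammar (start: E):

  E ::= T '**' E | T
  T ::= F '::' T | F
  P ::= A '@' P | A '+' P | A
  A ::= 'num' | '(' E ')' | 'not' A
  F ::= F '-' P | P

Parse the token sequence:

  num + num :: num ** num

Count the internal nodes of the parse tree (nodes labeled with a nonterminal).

16

[E [T [F [P [A num] + [P [A num]]]] :: [T [F [P [A num]]]]] ** [E [T [F [P [A num]]]]]]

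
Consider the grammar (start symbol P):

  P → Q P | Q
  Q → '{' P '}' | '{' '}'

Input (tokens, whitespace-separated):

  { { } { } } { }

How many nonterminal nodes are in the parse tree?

8

[P [Q { [P [Q { }] [P [Q { }]]] }] [P [Q { }]]]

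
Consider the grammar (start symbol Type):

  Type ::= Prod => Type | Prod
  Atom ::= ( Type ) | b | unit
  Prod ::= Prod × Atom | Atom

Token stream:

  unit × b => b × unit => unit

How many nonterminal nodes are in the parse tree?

13

[Type [Prod [Prod [Atom unit]] × [Atom b]] => [Type [Prod [Prod [Atom b]] × [Atom unit]] => [Type [Prod [Atom unit]]]]]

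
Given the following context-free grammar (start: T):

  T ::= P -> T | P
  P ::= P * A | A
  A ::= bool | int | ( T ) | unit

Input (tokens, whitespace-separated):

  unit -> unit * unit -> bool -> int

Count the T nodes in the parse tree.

[T [P [A unit]] -> [T [P [P [A unit]] * [A unit]] -> [T [P [A bool]] -> [T [P [A int]]]]]]

4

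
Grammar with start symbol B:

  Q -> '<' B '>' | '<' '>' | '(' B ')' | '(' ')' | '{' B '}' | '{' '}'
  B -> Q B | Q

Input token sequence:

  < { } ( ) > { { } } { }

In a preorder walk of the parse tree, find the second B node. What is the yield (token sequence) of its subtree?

{ } ( )

[B [Q < [B [Q { }] [B [Q ( )]]] >] [B [Q { [B [Q { }]] }] [B [Q { }]]]]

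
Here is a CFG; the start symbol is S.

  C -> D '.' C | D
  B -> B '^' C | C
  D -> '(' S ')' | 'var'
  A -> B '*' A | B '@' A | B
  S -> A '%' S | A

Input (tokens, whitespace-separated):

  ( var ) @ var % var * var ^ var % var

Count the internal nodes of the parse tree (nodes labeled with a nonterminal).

31

[S [A [B [C [D ( [S [A [B [C [D var]]]]] )]]] @ [A [B [C [D var]]]]] % [S [A [B [C [D var]]] * [A [B [B [C [D var]]] ^ [C [D var]]]]] % [S [A [B [C [D var]]]]]]]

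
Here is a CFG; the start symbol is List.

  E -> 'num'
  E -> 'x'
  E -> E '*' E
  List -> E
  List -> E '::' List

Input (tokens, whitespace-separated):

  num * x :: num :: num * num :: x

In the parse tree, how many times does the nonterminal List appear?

4

[List [E [E num] * [E x]] :: [List [E num] :: [List [E [E num] * [E num]] :: [List [E x]]]]]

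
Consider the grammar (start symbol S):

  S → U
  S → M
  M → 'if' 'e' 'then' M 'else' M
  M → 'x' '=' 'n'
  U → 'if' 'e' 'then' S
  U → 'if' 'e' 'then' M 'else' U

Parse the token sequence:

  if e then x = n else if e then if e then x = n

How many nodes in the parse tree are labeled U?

3

[S [U if e then [M x = n] else [U if e then [S [U if e then [S [M x = n]]]]]]]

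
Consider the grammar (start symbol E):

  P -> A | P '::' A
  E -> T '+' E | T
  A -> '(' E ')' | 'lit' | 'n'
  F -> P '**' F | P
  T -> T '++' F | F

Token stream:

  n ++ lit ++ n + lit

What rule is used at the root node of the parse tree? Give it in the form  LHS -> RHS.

E -> T '+' E

[E [T [T [T [F [P [A n]]]] ++ [F [P [A lit]]]] ++ [F [P [A n]]]] + [E [T [F [P [A lit]]]]]]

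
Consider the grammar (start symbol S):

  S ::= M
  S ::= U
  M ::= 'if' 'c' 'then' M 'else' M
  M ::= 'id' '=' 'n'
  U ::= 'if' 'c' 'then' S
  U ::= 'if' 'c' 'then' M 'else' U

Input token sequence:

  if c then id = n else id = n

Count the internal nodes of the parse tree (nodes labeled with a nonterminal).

4

[S [M if c then [M id = n] else [M id = n]]]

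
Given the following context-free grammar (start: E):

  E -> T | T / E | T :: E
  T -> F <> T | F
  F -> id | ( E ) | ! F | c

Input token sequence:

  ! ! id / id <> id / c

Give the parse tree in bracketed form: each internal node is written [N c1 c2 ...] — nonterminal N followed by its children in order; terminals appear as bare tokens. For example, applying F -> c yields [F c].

[E [T [F ! [F ! [F id]]]] / [E [T [F id] <> [T [F id]]] / [E [T [F c]]]]]

E
T / E
F / E
! F / E
! ! F / E
! ! id / E
! ! id / T / E
! ! id / F <> T / E
! ! id / id <> T / E
! ! id / id <> F / E
! ! id / id <> id / E
! ! id / id <> id / T
! ! id / id <> id / F
! ! id / id <> id / c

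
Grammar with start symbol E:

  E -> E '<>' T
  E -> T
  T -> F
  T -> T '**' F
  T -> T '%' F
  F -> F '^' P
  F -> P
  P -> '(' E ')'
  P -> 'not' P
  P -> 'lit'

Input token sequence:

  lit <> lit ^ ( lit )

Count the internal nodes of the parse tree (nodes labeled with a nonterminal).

14

[E [E [T [F [P lit]]]] <> [T [F [F [P lit]] ^ [P ( [E [T [F [P lit]]]] )]]]]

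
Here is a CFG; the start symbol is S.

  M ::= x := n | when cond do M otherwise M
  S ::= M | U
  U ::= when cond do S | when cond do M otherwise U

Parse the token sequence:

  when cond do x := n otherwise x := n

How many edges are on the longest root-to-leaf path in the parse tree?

3

[S [M when cond do [M x := n] otherwise [M x := n]]]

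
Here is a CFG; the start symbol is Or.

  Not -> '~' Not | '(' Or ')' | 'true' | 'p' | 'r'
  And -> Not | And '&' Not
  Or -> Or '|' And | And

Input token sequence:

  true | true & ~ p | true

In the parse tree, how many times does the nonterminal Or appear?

3

[Or [Or [Or [And [Not true]]] | [And [And [Not true]] & [Not ~ [Not p]]]] | [And [Not true]]]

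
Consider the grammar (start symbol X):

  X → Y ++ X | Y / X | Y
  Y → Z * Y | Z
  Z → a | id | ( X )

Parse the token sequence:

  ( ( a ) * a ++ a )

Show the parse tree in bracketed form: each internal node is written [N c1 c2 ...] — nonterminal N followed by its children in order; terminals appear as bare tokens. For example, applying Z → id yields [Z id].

[X [Y [Z ( [X [Y [Z ( [X [Y [Z a]]] )] * [Y [Z a]]] ++ [X [Y [Z a]]]] )]]]

X
Y
Z
( X )
( Y ++ X )
( Z * Y ++ X )
( ( X ) * Y ++ X )
( ( Y ) * Y ++ X )
( ( Z ) * Y ++ X )
( ( a ) * Y ++ X )
( ( a ) * Z ++ X )
( ( a ) * a ++ X )
( ( a ) * a ++ Y )
( ( a ) * a ++ Z )
( ( a ) * a ++ a )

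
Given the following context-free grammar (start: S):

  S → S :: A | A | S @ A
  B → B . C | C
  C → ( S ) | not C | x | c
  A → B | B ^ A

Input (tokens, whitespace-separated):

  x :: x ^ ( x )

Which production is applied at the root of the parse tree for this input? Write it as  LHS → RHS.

S → S :: A

[S [S [A [B [C x]]]] :: [A [B [C x]] ^ [A [B [C ( [S [A [B [C x]]]] )]]]]]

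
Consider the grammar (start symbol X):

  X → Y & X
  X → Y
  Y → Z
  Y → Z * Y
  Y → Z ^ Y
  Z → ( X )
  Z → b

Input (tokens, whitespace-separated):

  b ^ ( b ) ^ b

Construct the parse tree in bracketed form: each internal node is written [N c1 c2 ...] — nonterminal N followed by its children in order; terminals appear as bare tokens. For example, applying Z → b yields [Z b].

[X [Y [Z b] ^ [Y [Z ( [X [Y [Z b]]] )] ^ [Y [Z b]]]]]

X
Y
Z ^ Y
b ^ Y
b ^ Z ^ Y
b ^ ( X ) ^ Y
b ^ ( Y ) ^ Y
b ^ ( Z ) ^ Y
b ^ ( b ) ^ Y
b ^ ( b ) ^ Z
b ^ ( b ) ^ b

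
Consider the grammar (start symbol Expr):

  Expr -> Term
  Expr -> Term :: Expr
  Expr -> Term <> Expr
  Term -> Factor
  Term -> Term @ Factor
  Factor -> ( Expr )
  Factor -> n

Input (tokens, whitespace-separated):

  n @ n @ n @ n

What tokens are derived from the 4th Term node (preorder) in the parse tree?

n

[Expr [Term [Term [Term [Term [Factor n]] @ [Factor n]] @ [Factor n]] @ [Factor n]]]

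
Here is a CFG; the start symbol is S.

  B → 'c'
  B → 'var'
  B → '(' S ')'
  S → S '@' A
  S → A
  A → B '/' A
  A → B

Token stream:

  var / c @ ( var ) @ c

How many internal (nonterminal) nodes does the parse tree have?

14

[S [S [S [A [B var] / [A [B c]]]] @ [A [B ( [S [A [B var]]] )]]] @ [A [B c]]]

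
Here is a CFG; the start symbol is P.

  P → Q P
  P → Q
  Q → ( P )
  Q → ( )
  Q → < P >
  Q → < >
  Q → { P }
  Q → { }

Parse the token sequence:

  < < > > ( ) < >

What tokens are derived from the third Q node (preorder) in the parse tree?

[P [Q < [P [Q < >]] >] [P [Q ( )] [P [Q < >]]]]

( )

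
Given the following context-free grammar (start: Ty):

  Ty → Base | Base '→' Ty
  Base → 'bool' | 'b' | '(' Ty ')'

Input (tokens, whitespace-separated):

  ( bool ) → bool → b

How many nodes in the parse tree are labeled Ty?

[Ty [Base ( [Ty [Base bool]] )] → [Ty [Base bool] → [Ty [Base b]]]]

4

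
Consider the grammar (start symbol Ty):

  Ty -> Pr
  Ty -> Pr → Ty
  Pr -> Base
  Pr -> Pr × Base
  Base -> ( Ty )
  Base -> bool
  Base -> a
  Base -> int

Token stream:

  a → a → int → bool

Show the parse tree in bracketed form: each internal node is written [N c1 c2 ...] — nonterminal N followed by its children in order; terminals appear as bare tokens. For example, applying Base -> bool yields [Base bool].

Ty
Pr → Ty
Base → Ty
a → Ty
a → Pr → Ty
a → Base → Ty
a → a → Ty
a → a → Pr → Ty
a → a → Base → Ty
a → a → int → Ty
a → a → int → Pr
a → a → int → Base
a → a → int → bool

[Ty [Pr [Base a]] → [Ty [Pr [Base a]] → [Ty [Pr [Base int]] → [Ty [Pr [Base bool]]]]]]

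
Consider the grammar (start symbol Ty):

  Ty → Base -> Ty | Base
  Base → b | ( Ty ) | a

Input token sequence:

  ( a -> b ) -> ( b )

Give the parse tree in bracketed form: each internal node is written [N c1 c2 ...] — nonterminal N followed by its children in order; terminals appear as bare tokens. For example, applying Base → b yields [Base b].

[Ty [Base ( [Ty [Base a] -> [Ty [Base b]]] )] -> [Ty [Base ( [Ty [Base b]] )]]]

Ty
Base -> Ty
( Ty ) -> Ty
( Base -> Ty ) -> Ty
( a -> Ty ) -> Ty
( a -> Base ) -> Ty
( a -> b ) -> Ty
( a -> b ) -> Base
( a -> b ) -> ( Ty )
( a -> b ) -> ( Base )
( a -> b ) -> ( b )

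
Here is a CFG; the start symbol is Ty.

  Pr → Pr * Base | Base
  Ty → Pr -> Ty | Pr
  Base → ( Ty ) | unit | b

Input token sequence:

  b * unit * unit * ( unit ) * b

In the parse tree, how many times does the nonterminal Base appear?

6

[Ty [Pr [Pr [Pr [Pr [Pr [Base b]] * [Base unit]] * [Base unit]] * [Base ( [Ty [Pr [Base unit]]] )]] * [Base b]]]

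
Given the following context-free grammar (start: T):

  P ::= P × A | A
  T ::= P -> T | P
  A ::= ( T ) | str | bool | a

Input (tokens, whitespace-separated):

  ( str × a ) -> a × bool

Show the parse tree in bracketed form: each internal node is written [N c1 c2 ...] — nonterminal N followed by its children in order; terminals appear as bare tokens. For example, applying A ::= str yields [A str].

[T [P [A ( [T [P [P [A str]] × [A a]]] )]] -> [T [P [P [A a]] × [A bool]]]]

T
P -> T
A -> T
( T ) -> T
( P ) -> T
( P × A ) -> T
( A × A ) -> T
( str × A ) -> T
( str × a ) -> T
( str × a ) -> P
( str × a ) -> P × A
( str × a ) -> A × A
( str × a ) -> a × A
( str × a ) -> a × bool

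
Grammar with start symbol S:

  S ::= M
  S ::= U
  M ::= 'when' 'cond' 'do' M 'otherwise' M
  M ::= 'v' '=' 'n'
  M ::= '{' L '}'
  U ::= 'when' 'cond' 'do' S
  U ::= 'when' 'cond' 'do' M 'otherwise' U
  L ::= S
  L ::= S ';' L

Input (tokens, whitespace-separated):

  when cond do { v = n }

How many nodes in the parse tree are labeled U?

[S [U when cond do [S [M { [L [S [M v = n]]] }]]]]

1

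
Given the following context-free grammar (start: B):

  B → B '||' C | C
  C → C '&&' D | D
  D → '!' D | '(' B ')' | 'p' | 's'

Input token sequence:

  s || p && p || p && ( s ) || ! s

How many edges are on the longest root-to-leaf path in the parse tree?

7

[B [B [B [B [C [D s]]] || [C [C [D p]] && [D p]]] || [C [C [D p]] && [D ( [B [C [D s]]] )]]] || [C [D ! [D s]]]]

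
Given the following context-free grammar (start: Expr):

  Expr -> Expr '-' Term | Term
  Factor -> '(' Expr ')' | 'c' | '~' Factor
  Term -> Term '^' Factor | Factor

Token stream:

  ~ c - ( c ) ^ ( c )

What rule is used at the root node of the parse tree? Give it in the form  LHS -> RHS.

[Expr [Expr [Term [Factor ~ [Factor c]]]] - [Term [Term [Factor ( [Expr [Term [Factor c]]] )]] ^ [Factor ( [Expr [Term [Factor c]]] )]]]

Expr -> Expr '-' Term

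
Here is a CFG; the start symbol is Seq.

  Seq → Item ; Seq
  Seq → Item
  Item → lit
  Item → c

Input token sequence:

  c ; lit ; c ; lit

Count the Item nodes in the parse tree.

4

[Seq [Item c] ; [Seq [Item lit] ; [Seq [Item c] ; [Seq [Item lit]]]]]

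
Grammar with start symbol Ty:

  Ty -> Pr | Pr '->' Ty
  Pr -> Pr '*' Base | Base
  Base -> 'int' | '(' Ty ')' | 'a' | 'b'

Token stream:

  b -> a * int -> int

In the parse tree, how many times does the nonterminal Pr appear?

4

[Ty [Pr [Base b]] -> [Ty [Pr [Pr [Base a]] * [Base int]] -> [Ty [Pr [Base int]]]]]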